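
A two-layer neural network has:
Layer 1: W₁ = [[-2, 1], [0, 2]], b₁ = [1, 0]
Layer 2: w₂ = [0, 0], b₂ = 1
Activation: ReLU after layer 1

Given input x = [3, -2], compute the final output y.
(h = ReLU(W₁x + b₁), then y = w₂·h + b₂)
y = 1

Layer 1 pre-activation: z₁ = [-7, -4]
After ReLU: h = [0, 0]
Layer 2 output: y = 0×0 + 0×0 + 1 = 1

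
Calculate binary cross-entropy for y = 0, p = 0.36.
L = 0.4463

L = -0·log(0.36) - 1·log(0.64) = -log(0.64) = 0.4463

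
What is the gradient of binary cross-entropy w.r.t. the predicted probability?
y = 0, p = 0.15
∂L/∂p = 1.176

∂L/∂p = -y/p + (1-y)/(1-p) = 0 + 1/0.85 = 1.176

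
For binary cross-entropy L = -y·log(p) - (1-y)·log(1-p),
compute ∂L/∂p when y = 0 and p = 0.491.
∂L/∂p = 1.965

∂L/∂p = -y/p + (1-y)/(1-p) = 0 + 1/0.509 = 1.965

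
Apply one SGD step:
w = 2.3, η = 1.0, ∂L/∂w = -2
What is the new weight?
w_new = 4.3

w_new = w - η·∂L/∂w = 2.3 - 1.0×(-2) = 2.3 - (-2) = 4.3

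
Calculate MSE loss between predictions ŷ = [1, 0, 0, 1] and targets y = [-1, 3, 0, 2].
MSE = 3.5

MSE = (1/4)((1--1)² + (0-3)² + (0-0)² + (1-2)²) = (1/4)(4 + 9 + 0 + 1) = 3.5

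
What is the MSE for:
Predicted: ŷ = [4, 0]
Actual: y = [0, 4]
MSE = 16

MSE = (1/2)((4-0)² + (0-4)²) = (1/2)(16 + 16) = 16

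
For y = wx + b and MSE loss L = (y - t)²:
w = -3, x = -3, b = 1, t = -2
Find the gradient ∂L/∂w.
∂L/∂w = -72

y = wx + b = (-3)(-3) + 1 = 10
∂L/∂y = 2(y - t) = 2(10 - -2) = 24
∂y/∂w = x = -3
∂L/∂w = ∂L/∂y · ∂y/∂w = 24 × -3 = -72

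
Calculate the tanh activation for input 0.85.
0.6911

tanh(0.85) = (e^(0.85) - e^(-0.85))/(e^(0.85) + e^(-0.85)) = 0.6911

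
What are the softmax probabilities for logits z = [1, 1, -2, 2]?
p = [0.2097, 0.2097, 0.0104, 0.5701]

exp(z) = [2.718, 2.718, 0.1353, 7.389]
Sum = 12.96
p = [0.2097, 0.2097, 0.0104, 0.5701]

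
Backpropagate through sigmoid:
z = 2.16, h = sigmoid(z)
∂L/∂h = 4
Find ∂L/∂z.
∂L/∂z = 0.3708

σ(2.16) = 0.8966
σ'(2.16) = σ(2.16)(1 - σ(2.16)) = 0.8966 × 0.1034 = 0.09271
∂L/∂z = ∂L/∂h · σ'(z) = 4 × 0.09271 = 0.3708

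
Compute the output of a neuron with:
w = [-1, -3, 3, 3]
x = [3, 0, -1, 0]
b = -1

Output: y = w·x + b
y = -7

y = (-1)(3) + (-3)(0) + (3)(-1) + (3)(0) + -1 = -7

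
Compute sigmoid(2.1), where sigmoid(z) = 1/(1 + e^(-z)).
0.8909

sigmoid(2.1) = 1/(1 + e^(-2.1)) = 1/(1 + 0.1225) = 0.8909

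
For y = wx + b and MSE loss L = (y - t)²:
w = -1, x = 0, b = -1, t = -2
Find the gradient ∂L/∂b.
∂L/∂b = 2

y = wx + b = (-1)(0) + -1 = -1
∂L/∂y = 2(y - t) = 2(-1 - -2) = 2
∂y/∂b = 1
∂L/∂b = ∂L/∂y · ∂y/∂b = 2 × 1 = 2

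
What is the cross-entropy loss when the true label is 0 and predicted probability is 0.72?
L = 1.273

L = -0·log(0.72) - 1·log(0.28) = -log(0.28) = 1.273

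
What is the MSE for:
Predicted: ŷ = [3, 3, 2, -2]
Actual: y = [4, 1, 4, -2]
MSE = 2.25

MSE = (1/4)((3-4)² + (3-1)² + (2-4)² + (-2--2)²) = (1/4)(1 + 4 + 4 + 0) = 2.25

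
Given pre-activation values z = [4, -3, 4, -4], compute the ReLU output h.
h = [4, 0, 4, 0]

ReLU applied element-wise: max(0,4)=4, max(0,-3)=0, max(0,4)=4, max(0,-4)=0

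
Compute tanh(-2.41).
-0.984

tanh(-2.41) = (e^(-2.41) - e^(2.41))/(e^(-2.41) + e^(2.41)) = -0.984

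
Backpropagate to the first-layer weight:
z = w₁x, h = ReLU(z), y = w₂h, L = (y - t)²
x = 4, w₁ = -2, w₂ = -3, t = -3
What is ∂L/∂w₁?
∂L/∂w₁ = 0

Forward pass:
z = w₁x = -2×4 = -8
h = ReLU(-8) = 0
y = w₂h = -3×0 = 0

Backward pass:
∂L/∂y = 2(y - t) = 2(0 - -3) = 6
∂y/∂h = w₂ = -3
∂h/∂z = 0 (ReLU derivative)
∂z/∂w₁ = x = 4

∂L/∂w₁ = 6 × -3 × 0 × 4 = 0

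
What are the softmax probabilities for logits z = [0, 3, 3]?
p = [0.0243, 0.4879, 0.4879]

exp(z) = [1, 20.09, 20.09]
Sum = 41.17
p = [0.0243, 0.4879, 0.4879]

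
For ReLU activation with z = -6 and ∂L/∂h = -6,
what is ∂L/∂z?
∂L/∂z = 0

h = ReLU(-6) = 0
Since z < 0: ∂h/∂z = 0
∂L/∂z = ∂L/∂h · ∂h/∂z = -6 × 0 = 0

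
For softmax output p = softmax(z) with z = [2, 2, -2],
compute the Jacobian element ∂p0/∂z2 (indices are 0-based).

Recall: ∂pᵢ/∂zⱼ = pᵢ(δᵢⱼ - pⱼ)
∂p0/∂z2 = -0.004496

p = softmax(z) = [0.4955, 0.4955, 0.009075]
p0 = 0.4955, p2 = 0.009075

∂p0/∂z2 = -p0 × p2 = -0.4955 × 0.009075 = -0.004496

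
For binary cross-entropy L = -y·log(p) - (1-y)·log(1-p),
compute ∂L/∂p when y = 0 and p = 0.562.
∂L/∂p = 2.283

∂L/∂p = -y/p + (1-y)/(1-p) = 0 + 1/0.438 = 2.283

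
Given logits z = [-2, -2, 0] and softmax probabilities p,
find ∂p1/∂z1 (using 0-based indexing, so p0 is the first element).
∂p1/∂z1 = 0.09516

p = softmax(z) = [0.1065, 0.1065, 0.787]
p1 = 0.1065

∂p1/∂z1 = p1(1 - p1) = 0.1065 × (1 - 0.1065) = 0.09516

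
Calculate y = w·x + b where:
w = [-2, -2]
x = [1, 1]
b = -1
y = -5

y = (-2)(1) + (-2)(1) + -1 = -5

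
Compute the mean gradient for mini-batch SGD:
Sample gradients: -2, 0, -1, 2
Average gradient = -0.25

Average = (1/4)(-2 + 0 + -1 + 2) = -1/4 = -0.25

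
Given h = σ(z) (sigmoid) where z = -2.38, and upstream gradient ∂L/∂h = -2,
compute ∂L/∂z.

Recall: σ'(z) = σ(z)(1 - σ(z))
∂L/∂z = -0.1551

σ(-2.38) = 0.08471
σ'(-2.38) = σ(-2.38)(1 - σ(-2.38)) = 0.08471 × 0.9153 = 0.07753
∂L/∂z = ∂L/∂h · σ'(z) = -2 × 0.07753 = -0.1551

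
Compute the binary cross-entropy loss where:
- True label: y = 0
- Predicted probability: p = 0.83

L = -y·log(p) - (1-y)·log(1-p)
L = 1.772

L = -0·log(0.83) - 1·log(0.17) = -log(0.17) = 1.772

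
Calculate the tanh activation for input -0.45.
-0.4219

tanh(-0.45) = (e^(-0.45) - e^(0.45))/(e^(-0.45) + e^(0.45)) = -0.4219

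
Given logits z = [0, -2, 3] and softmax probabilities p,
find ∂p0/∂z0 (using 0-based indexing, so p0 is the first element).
∂p0/∂z0 = 0.0449

p = softmax(z) = [0.04712, 0.006377, 0.9465]
p0 = 0.04712

∂p0/∂z0 = p0(1 - p0) = 0.04712 × (1 - 0.04712) = 0.0449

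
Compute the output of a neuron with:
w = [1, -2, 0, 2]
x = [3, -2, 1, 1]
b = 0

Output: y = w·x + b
y = 9

y = (1)(3) + (-2)(-2) + (0)(1) + (2)(1) + 0 = 9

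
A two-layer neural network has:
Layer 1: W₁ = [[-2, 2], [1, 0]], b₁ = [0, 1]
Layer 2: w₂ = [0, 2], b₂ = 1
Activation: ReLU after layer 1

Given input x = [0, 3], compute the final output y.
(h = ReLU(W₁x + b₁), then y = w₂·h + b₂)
y = 3

Layer 1 pre-activation: z₁ = [6, 1]
After ReLU: h = [6, 1]
Layer 2 output: y = 0×6 + 2×1 + 1 = 3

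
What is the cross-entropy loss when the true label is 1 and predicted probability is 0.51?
L = 0.6733

L = -1·log(0.51) - 0·log(0.49) = -log(0.51) = 0.6733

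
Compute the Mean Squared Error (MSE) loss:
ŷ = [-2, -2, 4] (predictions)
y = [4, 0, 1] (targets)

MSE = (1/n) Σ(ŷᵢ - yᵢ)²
MSE = 16.33

MSE = (1/3)((-2-4)² + (-2-0)² + (4-1)²) = (1/3)(36 + 4 + 9) = 16.33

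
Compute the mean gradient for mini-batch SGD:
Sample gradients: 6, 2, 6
Average gradient = 4.667

Average = (1/3)(6 + 2 + 6) = 14/3 = 4.667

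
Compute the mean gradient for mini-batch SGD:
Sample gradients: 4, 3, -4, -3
Average gradient = 0

Average = (1/4)(4 + 3 + -4 + -3) = 0/4 = 0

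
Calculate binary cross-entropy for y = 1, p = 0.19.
L = 1.661

L = -1·log(0.19) - 0·log(0.81) = -log(0.19) = 1.661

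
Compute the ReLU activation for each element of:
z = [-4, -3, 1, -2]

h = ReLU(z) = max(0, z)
h = [0, 0, 1, 0]

ReLU applied element-wise: max(0,-4)=0, max(0,-3)=0, max(0,1)=1, max(0,-2)=0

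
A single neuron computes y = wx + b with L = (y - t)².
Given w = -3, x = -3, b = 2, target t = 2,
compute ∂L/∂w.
∂L/∂w = -54

y = wx + b = (-3)(-3) + 2 = 11
∂L/∂y = 2(y - t) = 2(11 - 2) = 18
∂y/∂w = x = -3
∂L/∂w = ∂L/∂y · ∂y/∂w = 18 × -3 = -54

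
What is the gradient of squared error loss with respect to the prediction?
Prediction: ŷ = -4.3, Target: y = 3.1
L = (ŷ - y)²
∂L/∂ŷ = -14.8

∂L/∂ŷ = 2(ŷ - y) = 2(-4.3 - 3.1) = 2(-7.4) = -14.8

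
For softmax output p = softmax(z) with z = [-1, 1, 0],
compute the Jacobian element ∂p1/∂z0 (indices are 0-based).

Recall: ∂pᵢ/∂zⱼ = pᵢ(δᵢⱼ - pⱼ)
∂p1/∂z0 = -0.05989

p = softmax(z) = [0.09003, 0.6652, 0.2447]
p1 = 0.6652, p0 = 0.09003

∂p1/∂z0 = -p1 × p0 = -0.6652 × 0.09003 = -0.05989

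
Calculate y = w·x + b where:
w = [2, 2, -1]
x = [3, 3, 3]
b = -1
y = 8

y = (2)(3) + (2)(3) + (-1)(3) + -1 = 8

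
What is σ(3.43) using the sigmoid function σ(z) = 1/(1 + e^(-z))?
0.9686

sigmoid(3.43) = 1/(1 + e^(-3.43)) = 1/(1 + 0.03239) = 0.9686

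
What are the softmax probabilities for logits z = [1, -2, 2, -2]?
p = [0.2619, 0.013, 0.712, 0.013]

exp(z) = [2.718, 0.1353, 7.389, 0.1353]
Sum = 10.38
p = [0.2619, 0.013, 0.712, 0.013]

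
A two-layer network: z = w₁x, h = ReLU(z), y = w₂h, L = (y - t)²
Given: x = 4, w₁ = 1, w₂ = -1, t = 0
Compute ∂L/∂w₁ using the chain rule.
∂L/∂w₁ = 32

Forward pass:
z = w₁x = 1×4 = 4
h = ReLU(4) = 4
y = w₂h = -1×4 = -4

Backward pass:
∂L/∂y = 2(y - t) = 2(-4 - 0) = -8
∂y/∂h = w₂ = -1
∂h/∂z = 1 (ReLU derivative)
∂z/∂w₁ = x = 4

∂L/∂w₁ = -8 × -1 × 1 × 4 = 32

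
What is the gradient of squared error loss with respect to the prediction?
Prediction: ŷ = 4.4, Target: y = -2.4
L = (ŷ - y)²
∂L/∂ŷ = 13.6

∂L/∂ŷ = 2(ŷ - y) = 2(4.4 - -2.4) = 2(6.8) = 13.6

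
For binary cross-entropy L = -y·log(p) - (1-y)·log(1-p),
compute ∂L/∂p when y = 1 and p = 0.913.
∂L/∂p = -1.095

∂L/∂p = -y/p + (1-y)/(1-p) = -1/0.913 + 0 = -1.095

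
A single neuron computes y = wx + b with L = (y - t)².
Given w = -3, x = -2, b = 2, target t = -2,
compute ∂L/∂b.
∂L/∂b = 20

y = wx + b = (-3)(-2) + 2 = 8
∂L/∂y = 2(y - t) = 2(8 - -2) = 20
∂y/∂b = 1
∂L/∂b = ∂L/∂y · ∂y/∂b = 20 × 1 = 20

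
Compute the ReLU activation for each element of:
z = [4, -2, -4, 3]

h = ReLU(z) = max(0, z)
h = [4, 0, 0, 3]

ReLU applied element-wise: max(0,4)=4, max(0,-2)=0, max(0,-4)=0, max(0,3)=3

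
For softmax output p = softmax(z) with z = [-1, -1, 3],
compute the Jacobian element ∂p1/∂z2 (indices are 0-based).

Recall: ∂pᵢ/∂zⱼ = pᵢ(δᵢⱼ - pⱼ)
∂p1/∂z2 = -0.01704

p = softmax(z) = [0.01767, 0.01767, 0.9647]
p1 = 0.01767, p2 = 0.9647

∂p1/∂z2 = -p1 × p2 = -0.01767 × 0.9647 = -0.01704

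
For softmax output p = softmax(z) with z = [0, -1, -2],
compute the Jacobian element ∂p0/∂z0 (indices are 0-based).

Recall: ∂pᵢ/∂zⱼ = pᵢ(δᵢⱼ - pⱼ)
∂p0/∂z0 = 0.2227

p = softmax(z) = [0.6652, 0.2447, 0.09003]
p0 = 0.6652

∂p0/∂z0 = p0(1 - p0) = 0.6652 × (1 - 0.6652) = 0.2227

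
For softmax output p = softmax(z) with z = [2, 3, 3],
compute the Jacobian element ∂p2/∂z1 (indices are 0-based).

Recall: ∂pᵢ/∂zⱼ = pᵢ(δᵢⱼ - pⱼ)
∂p2/∂z1 = -0.1784

p = softmax(z) = [0.1554, 0.4223, 0.4223]
p2 = 0.4223, p1 = 0.4223

∂p2/∂z1 = -p2 × p1 = -0.4223 × 0.4223 = -0.1784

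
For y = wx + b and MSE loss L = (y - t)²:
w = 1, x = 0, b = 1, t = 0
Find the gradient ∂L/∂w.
∂L/∂w = 0

y = wx + b = (1)(0) + 1 = 1
∂L/∂y = 2(y - t) = 2(1 - 0) = 2
∂y/∂w = x = 0
∂L/∂w = ∂L/∂y · ∂y/∂w = 2 × 0 = 0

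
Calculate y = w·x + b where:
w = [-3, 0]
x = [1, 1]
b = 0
y = -3

y = (-3)(1) + (0)(1) + 0 = -3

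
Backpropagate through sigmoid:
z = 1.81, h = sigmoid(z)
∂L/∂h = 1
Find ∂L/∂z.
∂L/∂z = 0.1209

σ(1.81) = 0.8594
σ'(1.81) = σ(1.81)(1 - σ(1.81)) = 0.8594 × 0.1406 = 0.1209
∂L/∂z = ∂L/∂h · σ'(z) = 1 × 0.1209 = 0.1209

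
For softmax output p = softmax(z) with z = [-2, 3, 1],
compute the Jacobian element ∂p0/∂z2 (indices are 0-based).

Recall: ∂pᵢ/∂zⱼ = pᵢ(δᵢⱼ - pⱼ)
∂p0/∂z2 = -0.0006991

p = softmax(z) = [0.0059, 0.8756, 0.1185]
p0 = 0.0059, p2 = 0.1185

∂p0/∂z2 = -p0 × p2 = -0.0059 × 0.1185 = -0.0006991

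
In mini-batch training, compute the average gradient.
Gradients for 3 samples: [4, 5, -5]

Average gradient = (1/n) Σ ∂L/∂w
Average gradient = 1.333

Average = (1/3)(4 + 5 + -5) = 4/3 = 1.333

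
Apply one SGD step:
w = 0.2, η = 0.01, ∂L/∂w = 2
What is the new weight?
w_new = 0.18

w_new = w - η·∂L/∂w = 0.2 - 0.01×(2) = 0.2 - (0.02) = 0.18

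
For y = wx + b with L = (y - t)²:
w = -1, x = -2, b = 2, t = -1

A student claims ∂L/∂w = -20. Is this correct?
Correct

y = (-1)(-2) + 2 = 4
∂L/∂y = 2(y - t) = 2(4 - -1) = 10
∂y/∂w = x = -2
∂L/∂w = 10 × -2 = -20

Claimed value: -20
Correct: The correct gradient is -20.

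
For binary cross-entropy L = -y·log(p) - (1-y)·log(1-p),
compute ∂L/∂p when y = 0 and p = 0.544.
∂L/∂p = 2.193

∂L/∂p = -y/p + (1-y)/(1-p) = 0 + 1/0.456 = 2.193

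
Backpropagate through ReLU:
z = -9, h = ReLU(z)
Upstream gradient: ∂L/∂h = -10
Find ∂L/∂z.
∂L/∂z = 0

h = ReLU(-9) = 0
Since z < 0: ∂h/∂z = 0
∂L/∂z = ∂L/∂h · ∂h/∂z = -10 × 0 = 0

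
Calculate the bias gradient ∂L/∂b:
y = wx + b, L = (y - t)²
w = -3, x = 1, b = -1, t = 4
∂L/∂b = -16

y = wx + b = (-3)(1) + -1 = -4
∂L/∂y = 2(y - t) = 2(-4 - 4) = -16
∂y/∂b = 1
∂L/∂b = ∂L/∂y · ∂y/∂b = -16 × 1 = -16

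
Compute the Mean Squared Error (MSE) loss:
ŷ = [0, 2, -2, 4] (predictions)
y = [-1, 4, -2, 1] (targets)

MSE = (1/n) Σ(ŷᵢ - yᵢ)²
MSE = 3.5

MSE = (1/4)((0--1)² + (2-4)² + (-2--2)² + (4-1)²) = (1/4)(1 + 4 + 0 + 9) = 3.5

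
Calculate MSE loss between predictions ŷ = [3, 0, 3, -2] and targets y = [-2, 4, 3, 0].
MSE = 11.25

MSE = (1/4)((3--2)² + (0-4)² + (3-3)² + (-2-0)²) = (1/4)(25 + 16 + 0 + 4) = 11.25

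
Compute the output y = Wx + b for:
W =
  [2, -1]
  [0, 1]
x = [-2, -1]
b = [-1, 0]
y = [-4, -1]

Wx = [2×-2 + -1×-1, 0×-2 + 1×-1]
   = [-3, -1]
y = Wx + b = [-3 + -1, -1 + 0] = [-4, -1]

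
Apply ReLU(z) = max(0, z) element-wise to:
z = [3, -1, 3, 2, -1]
h = [3, 0, 3, 2, 0]

ReLU applied element-wise: max(0,3)=3, max(0,-1)=0, max(0,3)=3, max(0,2)=2, max(0,-1)=0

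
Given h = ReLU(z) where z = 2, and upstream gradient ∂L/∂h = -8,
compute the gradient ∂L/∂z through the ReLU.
∂L/∂z = -8

h = ReLU(2) = 2
Since z > 0: ∂h/∂z = 1
∂L/∂z = ∂L/∂h · ∂h/∂z = -8 × 1 = -8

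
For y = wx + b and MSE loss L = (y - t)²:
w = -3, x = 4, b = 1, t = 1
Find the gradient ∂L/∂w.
∂L/∂w = -96

y = wx + b = (-3)(4) + 1 = -11
∂L/∂y = 2(y - t) = 2(-11 - 1) = -24
∂y/∂w = x = 4
∂L/∂w = ∂L/∂y · ∂y/∂w = -24 × 4 = -96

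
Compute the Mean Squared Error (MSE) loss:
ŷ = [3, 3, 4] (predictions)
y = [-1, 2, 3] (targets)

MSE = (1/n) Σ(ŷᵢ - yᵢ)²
MSE = 6

MSE = (1/3)((3--1)² + (3-2)² + (4-3)²) = (1/3)(16 + 1 + 1) = 6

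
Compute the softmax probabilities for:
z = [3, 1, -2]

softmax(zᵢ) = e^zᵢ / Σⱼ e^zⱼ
p = [0.8756, 0.1185, 0.0059]

exp(z) = [20.09, 2.718, 0.1353]
Sum = 22.94
p = [0.8756, 0.1185, 0.0059]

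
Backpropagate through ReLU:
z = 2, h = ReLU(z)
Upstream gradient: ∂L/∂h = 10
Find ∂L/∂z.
∂L/∂z = 10

h = ReLU(2) = 2
Since z > 0: ∂h/∂z = 1
∂L/∂z = ∂L/∂h · ∂h/∂z = 10 × 1 = 10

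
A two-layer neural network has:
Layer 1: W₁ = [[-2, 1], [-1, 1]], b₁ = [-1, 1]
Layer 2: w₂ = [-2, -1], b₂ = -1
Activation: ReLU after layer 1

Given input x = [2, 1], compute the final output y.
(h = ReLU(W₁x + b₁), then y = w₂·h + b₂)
y = -1

Layer 1 pre-activation: z₁ = [-4, 0]
After ReLU: h = [0, 0]
Layer 2 output: y = -2×0 + -1×0 + -1 = -1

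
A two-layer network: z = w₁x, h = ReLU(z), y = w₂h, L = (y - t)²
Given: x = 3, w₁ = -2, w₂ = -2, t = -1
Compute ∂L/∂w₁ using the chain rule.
∂L/∂w₁ = 0

Forward pass:
z = w₁x = -2×3 = -6
h = ReLU(-6) = 0
y = w₂h = -2×0 = 0

Backward pass:
∂L/∂y = 2(y - t) = 2(0 - -1) = 2
∂y/∂h = w₂ = -2
∂h/∂z = 0 (ReLU derivative)
∂z/∂w₁ = x = 3

∂L/∂w₁ = 2 × -2 × 0 × 3 = 0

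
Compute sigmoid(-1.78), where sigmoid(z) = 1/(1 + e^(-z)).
0.1443

sigmoid(-1.78) = 1/(1 + e^(1.78)) = 1/(1 + 5.93) = 0.1443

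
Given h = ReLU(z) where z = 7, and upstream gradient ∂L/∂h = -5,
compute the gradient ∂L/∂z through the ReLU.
∂L/∂z = -5

h = ReLU(7) = 7
Since z > 0: ∂h/∂z = 1
∂L/∂z = ∂L/∂h · ∂h/∂z = -5 × 1 = -5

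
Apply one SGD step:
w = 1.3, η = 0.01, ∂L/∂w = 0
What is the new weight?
w_new = 1.3

w_new = w - η·∂L/∂w = 1.3 - 0.01×(0) = 1.3 - (0) = 1.3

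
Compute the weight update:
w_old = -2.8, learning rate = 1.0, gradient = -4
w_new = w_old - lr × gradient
w_new = 1.2

w_new = w - η·∂L/∂w = -2.8 - 1.0×(-4) = -2.8 - (-4) = 1.2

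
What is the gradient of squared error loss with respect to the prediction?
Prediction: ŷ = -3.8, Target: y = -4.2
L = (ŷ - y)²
∂L/∂ŷ = 0.8

∂L/∂ŷ = 2(ŷ - y) = 2(-3.8 - -4.2) = 2(0.4) = 0.8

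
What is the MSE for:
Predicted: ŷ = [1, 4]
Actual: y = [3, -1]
MSE = 14.5

MSE = (1/2)((1-3)² + (4--1)²) = (1/2)(4 + 25) = 14.5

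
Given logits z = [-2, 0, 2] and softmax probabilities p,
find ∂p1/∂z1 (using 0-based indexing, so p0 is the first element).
∂p1/∂z1 = 0.1035

p = softmax(z) = [0.01588, 0.1173, 0.8668]
p1 = 0.1173

∂p1/∂z1 = p1(1 - p1) = 0.1173 × (1 - 0.1173) = 0.1035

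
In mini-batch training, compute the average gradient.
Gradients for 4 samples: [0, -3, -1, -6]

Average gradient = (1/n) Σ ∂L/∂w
Average gradient = -2.5

Average = (1/4)(0 + -3 + -1 + -6) = -10/4 = -2.5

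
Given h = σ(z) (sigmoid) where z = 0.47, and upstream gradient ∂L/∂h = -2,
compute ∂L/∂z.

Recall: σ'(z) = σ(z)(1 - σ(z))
∂L/∂z = -0.4734

σ(0.47) = 0.6154
σ'(0.47) = σ(0.47)(1 - σ(0.47)) = 0.6154 × 0.3846 = 0.2367
∂L/∂z = ∂L/∂h · σ'(z) = -2 × 0.2367 = -0.4734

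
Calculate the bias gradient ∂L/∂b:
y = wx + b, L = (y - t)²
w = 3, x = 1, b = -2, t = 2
∂L/∂b = -2

y = wx + b = (3)(1) + -2 = 1
∂L/∂y = 2(y - t) = 2(1 - 2) = -2
∂y/∂b = 1
∂L/∂b = ∂L/∂y · ∂y/∂b = -2 × 1 = -2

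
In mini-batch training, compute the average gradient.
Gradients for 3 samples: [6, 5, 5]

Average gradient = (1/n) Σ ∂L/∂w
Average gradient = 5.333

Average = (1/3)(6 + 5 + 5) = 16/3 = 5.333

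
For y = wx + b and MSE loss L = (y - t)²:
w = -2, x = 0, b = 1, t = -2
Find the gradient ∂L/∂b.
∂L/∂b = 6

y = wx + b = (-2)(0) + 1 = 1
∂L/∂y = 2(y - t) = 2(1 - -2) = 6
∂y/∂b = 1
∂L/∂b = ∂L/∂y · ∂y/∂b = 6 × 1 = 6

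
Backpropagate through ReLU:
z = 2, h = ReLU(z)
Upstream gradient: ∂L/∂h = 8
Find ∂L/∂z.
∂L/∂z = 8

h = ReLU(2) = 2
Since z > 0: ∂h/∂z = 1
∂L/∂z = ∂L/∂h · ∂h/∂z = 8 × 1 = 8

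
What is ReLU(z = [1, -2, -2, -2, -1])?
h = [1, 0, 0, 0, 0]

ReLU applied element-wise: max(0,1)=1, max(0,-2)=0, max(0,-2)=0, max(0,-2)=0, max(0,-1)=0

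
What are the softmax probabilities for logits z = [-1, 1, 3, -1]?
p = [0.0156, 0.1155, 0.8533, 0.0156]

exp(z) = [0.3679, 2.718, 20.09, 0.3679]
Sum = 23.54
p = [0.0156, 0.1155, 0.8533, 0.0156]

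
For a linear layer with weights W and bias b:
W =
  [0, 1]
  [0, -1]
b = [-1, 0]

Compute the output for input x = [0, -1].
y = [-2, 1]

Wx = [0×0 + 1×-1, 0×0 + -1×-1]
   = [-1, 1]
y = Wx + b = [-1 + -1, 1 + 0] = [-2, 1]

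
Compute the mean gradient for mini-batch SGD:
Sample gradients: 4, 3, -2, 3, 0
Average gradient = 1.6

Average = (1/5)(4 + 3 + -2 + 3 + 0) = 8/5 = 1.6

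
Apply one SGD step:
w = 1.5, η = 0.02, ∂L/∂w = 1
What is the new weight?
w_new = 1.48

w_new = w - η·∂L/∂w = 1.5 - 0.02×(1) = 1.5 - (0.02) = 1.48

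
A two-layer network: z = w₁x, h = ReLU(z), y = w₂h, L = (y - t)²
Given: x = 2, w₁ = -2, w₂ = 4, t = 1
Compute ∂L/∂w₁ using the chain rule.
∂L/∂w₁ = 0

Forward pass:
z = w₁x = -2×2 = -4
h = ReLU(-4) = 0
y = w₂h = 4×0 = 0

Backward pass:
∂L/∂y = 2(y - t) = 2(0 - 1) = -2
∂y/∂h = w₂ = 4
∂h/∂z = 0 (ReLU derivative)
∂z/∂w₁ = x = 2

∂L/∂w₁ = -2 × 4 × 0 × 2 = 0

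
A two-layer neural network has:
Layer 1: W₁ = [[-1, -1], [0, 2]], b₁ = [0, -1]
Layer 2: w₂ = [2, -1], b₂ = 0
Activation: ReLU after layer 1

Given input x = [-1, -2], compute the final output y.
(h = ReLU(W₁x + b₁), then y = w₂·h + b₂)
y = 6

Layer 1 pre-activation: z₁ = [3, -5]
After ReLU: h = [3, 0]
Layer 2 output: y = 2×3 + -1×0 + 0 = 6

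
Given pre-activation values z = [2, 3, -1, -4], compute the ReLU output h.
h = [2, 3, 0, 0]

ReLU applied element-wise: max(0,2)=2, max(0,3)=3, max(0,-1)=0, max(0,-4)=0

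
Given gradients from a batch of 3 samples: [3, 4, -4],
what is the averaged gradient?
Average gradient = 1

Average = (1/3)(3 + 4 + -4) = 3/3 = 1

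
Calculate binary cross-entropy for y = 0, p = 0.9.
L = 2.303

L = -0·log(0.9) - 1·log(0.1) = -log(0.1) = 2.303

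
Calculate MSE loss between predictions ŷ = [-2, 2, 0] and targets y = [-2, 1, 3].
MSE = 3.333

MSE = (1/3)((-2--2)² + (2-1)² + (0-3)²) = (1/3)(0 + 1 + 9) = 3.333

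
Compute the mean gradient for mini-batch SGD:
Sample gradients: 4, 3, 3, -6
Average gradient = 1

Average = (1/4)(4 + 3 + 3 + -6) = 4/4 = 1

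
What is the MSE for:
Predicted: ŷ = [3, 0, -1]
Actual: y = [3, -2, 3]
MSE = 6.667

MSE = (1/3)((3-3)² + (0--2)² + (-1-3)²) = (1/3)(0 + 4 + 16) = 6.667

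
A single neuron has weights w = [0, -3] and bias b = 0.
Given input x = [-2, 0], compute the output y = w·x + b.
y = 0

y = (0)(-2) + (-3)(0) + 0 = 0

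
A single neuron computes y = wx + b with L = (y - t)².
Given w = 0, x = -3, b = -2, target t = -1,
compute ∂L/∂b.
∂L/∂b = -2

y = wx + b = (0)(-3) + -2 = -2
∂L/∂y = 2(y - t) = 2(-2 - -1) = -2
∂y/∂b = 1
∂L/∂b = ∂L/∂y · ∂y/∂b = -2 × 1 = -2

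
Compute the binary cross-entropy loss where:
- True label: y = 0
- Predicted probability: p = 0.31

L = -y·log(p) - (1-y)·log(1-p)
L = 0.3711

L = -0·log(0.31) - 1·log(0.69) = -log(0.69) = 0.3711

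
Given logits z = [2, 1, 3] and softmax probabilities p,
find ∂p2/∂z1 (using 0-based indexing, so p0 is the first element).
∂p2/∂z1 = -0.05989

p = softmax(z) = [0.2447, 0.09003, 0.6652]
p2 = 0.6652, p1 = 0.09003

∂p2/∂z1 = -p2 × p1 = -0.6652 × 0.09003 = -0.05989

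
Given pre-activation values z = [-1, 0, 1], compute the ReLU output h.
h = [0, 0, 1]

ReLU applied element-wise: max(0,-1)=0, max(0,0)=0, max(0,1)=1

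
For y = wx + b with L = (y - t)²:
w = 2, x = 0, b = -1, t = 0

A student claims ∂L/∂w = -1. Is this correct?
Incorrect

y = (2)(0) + -1 = -1
∂L/∂y = 2(y - t) = 2(-1 - 0) = -2
∂y/∂w = x = 0
∂L/∂w = -2 × 0 = 0

Claimed value: -1
Incorrect: The correct gradient is 0.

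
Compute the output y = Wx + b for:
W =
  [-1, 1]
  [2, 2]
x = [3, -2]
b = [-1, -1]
y = [-6, 1]

Wx = [-1×3 + 1×-2, 2×3 + 2×-2]
   = [-5, 2]
y = Wx + b = [-5 + -1, 2 + -1] = [-6, 1]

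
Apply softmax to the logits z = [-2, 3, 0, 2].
p = [0.0047, 0.702, 0.035, 0.2583]

exp(z) = [0.1353, 20.09, 1, 7.389]
Sum = 28.61
p = [0.0047, 0.702, 0.035, 0.2583]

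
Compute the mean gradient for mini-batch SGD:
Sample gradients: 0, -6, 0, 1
Average gradient = -1.25

Average = (1/4)(0 + -6 + 0 + 1) = -5/4 = -1.25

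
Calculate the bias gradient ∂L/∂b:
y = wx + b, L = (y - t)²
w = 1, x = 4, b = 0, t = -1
∂L/∂b = 10

y = wx + b = (1)(4) + 0 = 4
∂L/∂y = 2(y - t) = 2(4 - -1) = 10
∂y/∂b = 1
∂L/∂b = ∂L/∂y · ∂y/∂b = 10 × 1 = 10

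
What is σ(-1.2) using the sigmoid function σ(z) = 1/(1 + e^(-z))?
0.2315

sigmoid(-1.2) = 1/(1 + e^(1.2)) = 1/(1 + 3.32) = 0.2315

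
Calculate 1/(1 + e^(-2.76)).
0.9405

sigmoid(2.76) = 1/(1 + e^(-2.76)) = 1/(1 + 0.06329) = 0.9405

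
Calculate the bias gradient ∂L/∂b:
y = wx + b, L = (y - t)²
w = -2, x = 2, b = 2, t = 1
∂L/∂b = -6

y = wx + b = (-2)(2) + 2 = -2
∂L/∂y = 2(y - t) = 2(-2 - 1) = -6
∂y/∂b = 1
∂L/∂b = ∂L/∂y · ∂y/∂b = -6 × 1 = -6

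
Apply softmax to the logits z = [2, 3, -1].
p = [0.2654, 0.7214, 0.0132]

exp(z) = [7.389, 20.09, 0.3679]
Sum = 27.84
p = [0.2654, 0.7214, 0.0132]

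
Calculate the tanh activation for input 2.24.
0.9776

tanh(2.24) = (e^(2.24) - e^(-2.24))/(e^(2.24) + e^(-2.24)) = 0.9776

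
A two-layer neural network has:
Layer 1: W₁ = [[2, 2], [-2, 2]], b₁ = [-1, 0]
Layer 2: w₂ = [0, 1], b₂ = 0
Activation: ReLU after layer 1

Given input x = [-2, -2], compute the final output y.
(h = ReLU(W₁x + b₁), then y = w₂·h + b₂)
y = 0

Layer 1 pre-activation: z₁ = [-9, 0]
After ReLU: h = [0, 0]
Layer 2 output: y = 0×0 + 1×0 + 0 = 0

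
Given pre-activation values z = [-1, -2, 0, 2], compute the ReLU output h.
h = [0, 0, 0, 2]

ReLU applied element-wise: max(0,-1)=0, max(0,-2)=0, max(0,0)=0, max(0,2)=2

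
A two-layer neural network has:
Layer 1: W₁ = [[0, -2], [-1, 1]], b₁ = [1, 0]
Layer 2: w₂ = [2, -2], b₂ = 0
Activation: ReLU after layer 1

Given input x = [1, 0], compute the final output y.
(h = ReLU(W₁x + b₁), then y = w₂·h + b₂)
y = 2

Layer 1 pre-activation: z₁ = [1, -1]
After ReLU: h = [1, 0]
Layer 2 output: y = 2×1 + -2×0 + 0 = 2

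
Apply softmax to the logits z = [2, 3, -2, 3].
p = [0.1549, 0.4211, 0.0028, 0.4211]

exp(z) = [7.389, 20.09, 0.1353, 20.09]
Sum = 47.7
p = [0.1549, 0.4211, 0.0028, 0.4211]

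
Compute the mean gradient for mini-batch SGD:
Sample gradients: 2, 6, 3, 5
Average gradient = 4

Average = (1/4)(2 + 6 + 3 + 5) = 16/4 = 4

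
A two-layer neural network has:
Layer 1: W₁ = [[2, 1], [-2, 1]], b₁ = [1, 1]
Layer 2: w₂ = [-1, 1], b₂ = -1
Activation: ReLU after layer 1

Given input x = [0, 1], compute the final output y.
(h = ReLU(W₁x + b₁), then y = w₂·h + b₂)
y = -1

Layer 1 pre-activation: z₁ = [2, 2]
After ReLU: h = [2, 2]
Layer 2 output: y = -1×2 + 1×2 + -1 = -1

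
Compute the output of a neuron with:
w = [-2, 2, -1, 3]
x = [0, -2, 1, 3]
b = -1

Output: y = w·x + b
y = 3

y = (-2)(0) + (2)(-2) + (-1)(1) + (3)(3) + -1 = 3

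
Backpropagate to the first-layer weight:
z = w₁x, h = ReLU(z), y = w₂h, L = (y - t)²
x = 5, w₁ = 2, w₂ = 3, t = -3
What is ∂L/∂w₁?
∂L/∂w₁ = 990

Forward pass:
z = w₁x = 2×5 = 10
h = ReLU(10) = 10
y = w₂h = 3×10 = 30

Backward pass:
∂L/∂y = 2(y - t) = 2(30 - -3) = 66
∂y/∂h = w₂ = 3
∂h/∂z = 1 (ReLU derivative)
∂z/∂w₁ = x = 5

∂L/∂w₁ = 66 × 3 × 1 × 5 = 990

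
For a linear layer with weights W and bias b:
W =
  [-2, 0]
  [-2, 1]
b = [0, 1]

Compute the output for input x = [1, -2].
y = [-2, -3]

Wx = [-2×1 + 0×-2, -2×1 + 1×-2]
   = [-2, -4]
y = Wx + b = [-2 + 0, -4 + 1] = [-2, -3]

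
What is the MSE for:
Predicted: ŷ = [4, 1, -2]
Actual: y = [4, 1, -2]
MSE = 0

MSE = (1/3)((4-4)² + (1-1)² + (-2--2)²) = (1/3)(0 + 0 + 0) = 0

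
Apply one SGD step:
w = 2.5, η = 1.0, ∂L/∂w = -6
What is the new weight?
w_new = 8.5

w_new = w - η·∂L/∂w = 2.5 - 1.0×(-6) = 2.5 - (-6) = 8.5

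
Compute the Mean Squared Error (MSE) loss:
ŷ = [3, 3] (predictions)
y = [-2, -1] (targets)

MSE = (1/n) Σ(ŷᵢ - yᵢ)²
MSE = 20.5

MSE = (1/2)((3--2)² + (3--1)²) = (1/2)(25 + 16) = 20.5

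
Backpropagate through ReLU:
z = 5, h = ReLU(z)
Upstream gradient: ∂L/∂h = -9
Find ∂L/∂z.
∂L/∂z = -9

h = ReLU(5) = 5
Since z > 0: ∂h/∂z = 1
∂L/∂z = ∂L/∂h · ∂h/∂z = -9 × 1 = -9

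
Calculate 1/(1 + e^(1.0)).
0.2689

sigmoid(-1.0) = 1/(1 + e^(1.0)) = 1/(1 + 2.718) = 0.2689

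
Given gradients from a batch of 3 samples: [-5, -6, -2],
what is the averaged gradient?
Average gradient = -4.333

Average = (1/3)(-5 + -6 + -2) = -13/3 = -4.333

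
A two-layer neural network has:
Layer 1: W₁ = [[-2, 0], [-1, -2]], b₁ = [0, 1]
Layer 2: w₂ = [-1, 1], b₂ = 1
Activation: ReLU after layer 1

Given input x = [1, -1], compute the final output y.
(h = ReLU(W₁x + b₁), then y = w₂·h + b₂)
y = 3

Layer 1 pre-activation: z₁ = [-2, 2]
After ReLU: h = [0, 2]
Layer 2 output: y = -1×0 + 1×2 + 1 = 3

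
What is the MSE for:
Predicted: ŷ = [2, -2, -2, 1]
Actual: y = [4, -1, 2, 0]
MSE = 5.5

MSE = (1/4)((2-4)² + (-2--1)² + (-2-2)² + (1-0)²) = (1/4)(4 + 1 + 16 + 1) = 5.5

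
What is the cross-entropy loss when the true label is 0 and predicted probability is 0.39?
L = 0.4943

L = -0·log(0.39) - 1·log(0.61) = -log(0.61) = 0.4943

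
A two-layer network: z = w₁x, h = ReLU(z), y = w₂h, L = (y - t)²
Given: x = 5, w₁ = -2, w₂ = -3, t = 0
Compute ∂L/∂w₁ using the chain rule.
∂L/∂w₁ = 0

Forward pass:
z = w₁x = -2×5 = -10
h = ReLU(-10) = 0
y = w₂h = -3×0 = 0

Backward pass:
∂L/∂y = 2(y - t) = 2(0 - 0) = 0
∂y/∂h = w₂ = -3
∂h/∂z = 0 (ReLU derivative)
∂z/∂w₁ = x = 5

∂L/∂w₁ = 0 × -3 × 0 × 5 = 0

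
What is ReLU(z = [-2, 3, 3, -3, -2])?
h = [0, 3, 3, 0, 0]

ReLU applied element-wise: max(0,-2)=0, max(0,3)=3, max(0,3)=3, max(0,-3)=0, max(0,-2)=0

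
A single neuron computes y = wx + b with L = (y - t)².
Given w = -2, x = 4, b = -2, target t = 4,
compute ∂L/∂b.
∂L/∂b = -28

y = wx + b = (-2)(4) + -2 = -10
∂L/∂y = 2(y - t) = 2(-10 - 4) = -28
∂y/∂b = 1
∂L/∂b = ∂L/∂y · ∂y/∂b = -28 × 1 = -28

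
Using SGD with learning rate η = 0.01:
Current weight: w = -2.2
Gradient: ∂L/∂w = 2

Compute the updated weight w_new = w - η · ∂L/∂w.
w_new = -2.22

w_new = w - η·∂L/∂w = -2.2 - 0.01×(2) = -2.2 - (0.02) = -2.22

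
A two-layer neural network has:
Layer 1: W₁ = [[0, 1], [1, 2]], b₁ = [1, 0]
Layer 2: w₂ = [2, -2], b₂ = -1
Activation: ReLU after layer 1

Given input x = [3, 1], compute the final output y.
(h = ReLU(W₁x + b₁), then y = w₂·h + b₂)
y = -7

Layer 1 pre-activation: z₁ = [2, 5]
After ReLU: h = [2, 5]
Layer 2 output: y = 2×2 + -2×5 + -1 = -7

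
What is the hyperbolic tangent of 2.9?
0.994

tanh(2.9) = (e^(2.9) - e^(-2.9))/(e^(2.9) + e^(-2.9)) = 0.994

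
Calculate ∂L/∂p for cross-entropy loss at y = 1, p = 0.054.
∂L/∂p = -18.52

∂L/∂p = -y/p + (1-y)/(1-p) = -1/0.054 + 0 = -18.52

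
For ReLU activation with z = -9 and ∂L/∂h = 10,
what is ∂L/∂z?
∂L/∂z = 0

h = ReLU(-9) = 0
Since z < 0: ∂h/∂z = 0
∂L/∂z = ∂L/∂h · ∂h/∂z = 10 × 0 = 0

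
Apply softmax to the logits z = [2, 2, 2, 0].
p = [0.3189, 0.3189, 0.3189, 0.0432]

exp(z) = [7.389, 7.389, 7.389, 1]
Sum = 23.17
p = [0.3189, 0.3189, 0.3189, 0.0432]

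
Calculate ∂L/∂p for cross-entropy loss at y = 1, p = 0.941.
∂L/∂p = -1.063

∂L/∂p = -y/p + (1-y)/(1-p) = -1/0.941 + 0 = -1.063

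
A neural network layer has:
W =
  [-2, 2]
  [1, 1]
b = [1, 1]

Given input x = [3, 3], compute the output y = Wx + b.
y = [1, 7]

Wx = [-2×3 + 2×3, 1×3 + 1×3]
   = [0, 6]
y = Wx + b = [0 + 1, 6 + 1] = [1, 7]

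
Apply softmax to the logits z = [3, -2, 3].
p = [0.4983, 0.0034, 0.4983]

exp(z) = [20.09, 0.1353, 20.09]
Sum = 40.31
p = [0.4983, 0.0034, 0.4983]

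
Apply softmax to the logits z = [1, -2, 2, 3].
p = [0.0896, 0.0045, 0.2436, 0.6623]

exp(z) = [2.718, 0.1353, 7.389, 20.09]
Sum = 30.33
p = [0.0896, 0.0045, 0.2436, 0.6623]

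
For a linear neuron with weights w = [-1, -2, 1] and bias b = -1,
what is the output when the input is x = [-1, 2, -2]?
y = -6

y = (-1)(-1) + (-2)(2) + (1)(-2) + -1 = -6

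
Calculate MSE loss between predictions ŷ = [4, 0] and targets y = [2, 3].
MSE = 6.5

MSE = (1/2)((4-2)² + (0-3)²) = (1/2)(4 + 9) = 6.5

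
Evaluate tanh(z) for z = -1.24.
-0.8455

tanh(-1.24) = (e^(-1.24) - e^(1.24))/(e^(-1.24) + e^(1.24)) = -0.8455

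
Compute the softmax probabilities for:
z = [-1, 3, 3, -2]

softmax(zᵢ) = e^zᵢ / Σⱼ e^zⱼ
p = [0.009, 0.4938, 0.4938, 0.0033]

exp(z) = [0.3679, 20.09, 20.09, 0.1353]
Sum = 40.67
p = [0.009, 0.4938, 0.4938, 0.0033]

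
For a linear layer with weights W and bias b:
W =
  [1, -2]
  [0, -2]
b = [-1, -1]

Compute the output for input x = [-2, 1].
y = [-5, -3]

Wx = [1×-2 + -2×1, 0×-2 + -2×1]
   = [-4, -2]
y = Wx + b = [-4 + -1, -2 + -1] = [-5, -3]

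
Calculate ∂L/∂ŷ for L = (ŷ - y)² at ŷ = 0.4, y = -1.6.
∂L/∂ŷ = 4.0

∂L/∂ŷ = 2(ŷ - y) = 2(0.4 - -1.6) = 2(2.0) = 4.0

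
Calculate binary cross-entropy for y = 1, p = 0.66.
L = 0.4155

L = -1·log(0.66) - 0·log(0.34) = -log(0.66) = 0.4155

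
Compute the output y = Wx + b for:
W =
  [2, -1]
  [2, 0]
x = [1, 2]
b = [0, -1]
y = [0, 1]

Wx = [2×1 + -1×2, 2×1 + 0×2]
   = [0, 2]
y = Wx + b = [0 + 0, 2 + -1] = [0, 1]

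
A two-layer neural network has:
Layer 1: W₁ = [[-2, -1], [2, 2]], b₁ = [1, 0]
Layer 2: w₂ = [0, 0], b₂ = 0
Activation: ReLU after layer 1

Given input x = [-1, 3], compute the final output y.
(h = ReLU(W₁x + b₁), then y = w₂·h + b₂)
y = 0

Layer 1 pre-activation: z₁ = [0, 4]
After ReLU: h = [0, 4]
Layer 2 output: y = 0×0 + 0×4 + 0 = 0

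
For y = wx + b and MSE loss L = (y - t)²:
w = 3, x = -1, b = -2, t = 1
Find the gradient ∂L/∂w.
∂L/∂w = 12

y = wx + b = (3)(-1) + -2 = -5
∂L/∂y = 2(y - t) = 2(-5 - 1) = -12
∂y/∂w = x = -1
∂L/∂w = ∂L/∂y · ∂y/∂w = -12 × -1 = 12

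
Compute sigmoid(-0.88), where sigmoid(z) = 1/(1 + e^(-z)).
0.2932

sigmoid(-0.88) = 1/(1 + e^(0.88)) = 1/(1 + 2.411) = 0.2932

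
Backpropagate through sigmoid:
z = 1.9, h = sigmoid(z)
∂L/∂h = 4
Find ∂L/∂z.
∂L/∂z = 0.4527

σ(1.9) = 0.8699
σ'(1.9) = σ(1.9)(1 - σ(1.9)) = 0.8699 × 0.1301 = 0.1132
∂L/∂z = ∂L/∂h · σ'(z) = 4 × 0.1132 = 0.4527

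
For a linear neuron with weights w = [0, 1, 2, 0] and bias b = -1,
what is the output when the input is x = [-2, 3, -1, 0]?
y = 0

y = (0)(-2) + (1)(3) + (2)(-1) + (0)(0) + -1 = 0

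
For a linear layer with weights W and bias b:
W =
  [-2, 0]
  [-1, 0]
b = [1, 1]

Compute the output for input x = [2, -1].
y = [-3, -1]

Wx = [-2×2 + 0×-1, -1×2 + 0×-1]
   = [-4, -2]
y = Wx + b = [-4 + 1, -2 + 1] = [-3, -1]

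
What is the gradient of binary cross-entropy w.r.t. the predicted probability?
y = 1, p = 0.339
∂L/∂p = -2.95

∂L/∂p = -y/p + (1-y)/(1-p) = -1/0.339 + 0 = -2.95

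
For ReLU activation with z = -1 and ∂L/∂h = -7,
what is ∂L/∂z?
∂L/∂z = 0

h = ReLU(-1) = 0
Since z < 0: ∂h/∂z = 0
∂L/∂z = ∂L/∂h · ∂h/∂z = -7 × 0 = 0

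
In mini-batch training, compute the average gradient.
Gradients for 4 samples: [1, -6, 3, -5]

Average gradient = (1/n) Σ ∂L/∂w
Average gradient = -1.75

Average = (1/4)(1 + -6 + 3 + -5) = -7/4 = -1.75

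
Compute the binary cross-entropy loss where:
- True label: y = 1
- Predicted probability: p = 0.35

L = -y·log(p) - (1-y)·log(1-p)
L = 1.05

L = -1·log(0.35) - 0·log(0.65) = -log(0.35) = 1.05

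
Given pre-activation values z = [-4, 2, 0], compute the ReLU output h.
h = [0, 2, 0]

ReLU applied element-wise: max(0,-4)=0, max(0,2)=2, max(0,0)=0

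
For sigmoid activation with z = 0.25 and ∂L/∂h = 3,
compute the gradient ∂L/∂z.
∂L/∂z = 0.7384

σ(0.25) = 0.5622
σ'(0.25) = σ(0.25)(1 - σ(0.25)) = 0.5622 × 0.4378 = 0.2461
∂L/∂z = ∂L/∂h · σ'(z) = 3 × 0.2461 = 0.7384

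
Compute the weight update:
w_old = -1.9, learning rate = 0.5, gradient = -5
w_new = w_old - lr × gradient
w_new = 0.6

w_new = w - η·∂L/∂w = -1.9 - 0.5×(-5) = -1.9 - (-2.5) = 0.6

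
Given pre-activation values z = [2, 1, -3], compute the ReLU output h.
h = [2, 1, 0]

ReLU applied element-wise: max(0,2)=2, max(0,1)=1, max(0,-3)=0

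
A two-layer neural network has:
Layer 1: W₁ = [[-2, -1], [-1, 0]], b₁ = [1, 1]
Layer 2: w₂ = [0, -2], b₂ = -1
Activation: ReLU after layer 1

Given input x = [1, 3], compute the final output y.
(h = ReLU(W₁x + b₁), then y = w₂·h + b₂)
y = -1

Layer 1 pre-activation: z₁ = [-4, 0]
After ReLU: h = [0, 0]
Layer 2 output: y = 0×0 + -2×0 + -1 = -1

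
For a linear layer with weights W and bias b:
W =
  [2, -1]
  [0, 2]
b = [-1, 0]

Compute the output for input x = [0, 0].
y = [-1, 0]

Wx = [2×0 + -1×0, 0×0 + 2×0]
   = [0, 0]
y = Wx + b = [0 + -1, 0 + 0] = [-1, 0]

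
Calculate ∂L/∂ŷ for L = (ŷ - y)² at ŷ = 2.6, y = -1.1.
∂L/∂ŷ = 7.4

∂L/∂ŷ = 2(ŷ - y) = 2(2.6 - -1.1) = 2(3.7) = 7.4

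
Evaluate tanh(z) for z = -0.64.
-0.5649

tanh(-0.64) = (e^(-0.64) - e^(0.64))/(e^(-0.64) + e^(0.64)) = -0.5649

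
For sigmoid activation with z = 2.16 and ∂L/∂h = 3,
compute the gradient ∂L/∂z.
∂L/∂z = 0.2781

σ(2.16) = 0.8966
σ'(2.16) = σ(2.16)(1 - σ(2.16)) = 0.8966 × 0.1034 = 0.09271
∂L/∂z = ∂L/∂h · σ'(z) = 3 × 0.09271 = 0.2781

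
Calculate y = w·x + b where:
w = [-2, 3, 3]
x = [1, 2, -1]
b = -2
y = -1

y = (-2)(1) + (3)(2) + (3)(-1) + -2 = -1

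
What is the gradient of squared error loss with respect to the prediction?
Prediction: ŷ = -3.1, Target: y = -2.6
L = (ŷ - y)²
∂L/∂ŷ = -1.0

∂L/∂ŷ = 2(ŷ - y) = 2(-3.1 - -2.6) = 2(-0.5) = -1.0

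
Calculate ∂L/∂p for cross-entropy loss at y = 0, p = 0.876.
∂L/∂p = 8.065

∂L/∂p = -y/p + (1-y)/(1-p) = 0 + 1/0.124 = 8.065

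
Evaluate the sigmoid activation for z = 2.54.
0.9269

sigmoid(2.54) = 1/(1 + e^(-2.54)) = 1/(1 + 0.07887) = 0.9269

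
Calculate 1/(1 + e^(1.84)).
0.1371

sigmoid(-1.84) = 1/(1 + e^(1.84)) = 1/(1 + 6.297) = 0.1371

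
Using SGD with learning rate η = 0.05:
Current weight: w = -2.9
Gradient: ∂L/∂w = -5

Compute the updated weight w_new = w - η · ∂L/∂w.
w_new = -2.65

w_new = w - η·∂L/∂w = -2.9 - 0.05×(-5) = -2.9 - (-0.25) = -2.65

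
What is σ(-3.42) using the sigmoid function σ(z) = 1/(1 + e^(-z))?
0.03168

sigmoid(-3.42) = 1/(1 + e^(3.42)) = 1/(1 + 30.57) = 0.03168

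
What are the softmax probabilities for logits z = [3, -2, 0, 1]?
p = [0.839, 0.0057, 0.0418, 0.1135]

exp(z) = [20.09, 0.1353, 1, 2.718]
Sum = 23.94
p = [0.839, 0.0057, 0.0418, 0.1135]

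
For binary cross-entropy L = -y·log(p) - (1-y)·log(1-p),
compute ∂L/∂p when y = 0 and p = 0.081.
∂L/∂p = 1.088

∂L/∂p = -y/p + (1-y)/(1-p) = 0 + 1/0.919 = 1.088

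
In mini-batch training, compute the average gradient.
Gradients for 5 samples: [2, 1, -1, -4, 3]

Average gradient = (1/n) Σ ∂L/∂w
Average gradient = 0.2

Average = (1/5)(2 + 1 + -1 + -4 + 3) = 1/5 = 0.2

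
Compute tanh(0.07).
0.06989

tanh(0.07) = (e^(0.07) - e^(-0.07))/(e^(0.07) + e^(-0.07)) = 0.06989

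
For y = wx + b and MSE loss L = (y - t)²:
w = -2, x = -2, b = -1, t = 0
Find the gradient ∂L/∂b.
∂L/∂b = 6

y = wx + b = (-2)(-2) + -1 = 3
∂L/∂y = 2(y - t) = 2(3 - 0) = 6
∂y/∂b = 1
∂L/∂b = ∂L/∂y · ∂y/∂b = 6 × 1 = 6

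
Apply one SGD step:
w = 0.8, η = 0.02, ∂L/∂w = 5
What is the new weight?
w_new = 0.7

w_new = w - η·∂L/∂w = 0.8 - 0.02×(5) = 0.8 - (0.1) = 0.7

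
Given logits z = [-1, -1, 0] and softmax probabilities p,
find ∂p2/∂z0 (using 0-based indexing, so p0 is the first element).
∂p2/∂z0 = -0.1221

p = softmax(z) = [0.2119, 0.2119, 0.5761]
p2 = 0.5761, p0 = 0.2119

∂p2/∂z0 = -p2 × p0 = -0.5761 × 0.2119 = -0.1221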